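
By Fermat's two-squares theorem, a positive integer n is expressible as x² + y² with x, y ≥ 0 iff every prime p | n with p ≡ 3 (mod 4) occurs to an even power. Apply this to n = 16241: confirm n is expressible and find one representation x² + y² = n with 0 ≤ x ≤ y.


Step 1: Factor n = 16241 = 109 · 149.
Step 2: Check the mod-4 condition on each prime factor: 109 ≡ 1 (mod 4), exponent 1; 149 ≡ 1 (mod 4), exponent 1.
All primes ≡ 3 (mod 4) appear to even exponent (or don't appear), so by the two-squares theorem n IS expressible as a sum of two squares.
Step 3: Build a representation. Here n = 109 · 149 is a product of primes ≡ 1 (mod 4). Each prime p ≡ 1 (mod 4) is itself a sum of two squares; find a² by testing p − a² for a perfect square:
  109: 109 − 1² = 108, 109 − 2² = 105, 109 − 3² = 100 = 10² ⇒ 109 = 3² + 10².
  149: 149 − 1² = 148, 149 − 2² = 145, 149 − 3² = 140, 149 − 4² = 133, 149 − 5² = 124, 149 − 6² = 113, 149 − 7² = 100 = 10² ⇒ 149 = 7² + 10².
  Combine using the Brahmagupta–Fibonacci identity (a² + b²)(c² + d²) = (ac − bd)² + (ad + bc)² = (ac + bd)² + (ad − bc)²:
  109 · 149 = 16241: from (3² + 10²)(7² + 10²), take (3·7 − 10·10, 3·10 + 10·7) = (21 − 100, 30 + 70) = (-79, 100); dropping signs (only squares matter) gives (79, 100); check 79² + 100² = 6241 + 10000 = 16241 ✓.
Step 4: Order so x ≤ y and verify: 79² + 100² = 6241 + 10000 = 16241 = n. ✓

n = 16241 = 79² + 100² (one valid representation with x ≤ y).


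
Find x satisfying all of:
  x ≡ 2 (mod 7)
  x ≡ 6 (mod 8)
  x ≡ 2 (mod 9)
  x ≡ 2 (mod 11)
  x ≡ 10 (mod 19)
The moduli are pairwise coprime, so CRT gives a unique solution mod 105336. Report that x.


Product of moduli M = 7 · 8 · 9 · 11 · 19 = 105336.
Merge one congruence at a time:
  Start: x ≡ 2 (mod 7).
  Combine with x ≡ 6 (mod 8); new modulus lcm = 56.
    Write x = 2 + 7·t and substitute into x ≡ 6 (mod 8): 7·t ≡ 6 − 2 = 4 (mod 8).
    The inverse of 7 mod 8 is 7 (since 7·7 = 49 = 6·8 + 1), so t ≡ 7·4 = 28 ≡ 4 (mod 8).
    Then x = 2 + 7·4 = 30, valid modulo lcm(7, 8) = 56: x ≡ 30 (mod 56).
  Combine with x ≡ 2 (mod 9); new modulus lcm = 504.
    Write x = 30 + 56·t and substitute into x ≡ 2 (mod 9): 56·t ≡ 2 − 30 = -28 (mod 9).
    Reduce coefficients mod 9: 2·t ≡ 8 (mod 9).
    The inverse of 2 mod 9 is 5 (since 2·5 = 10 = 1·9 + 1), so t ≡ 5·8 = 40 ≡ 4 (mod 9).
    Then x = 30 + 56·4 = 254, valid modulo lcm(56, 9) = 504: x ≡ 254 (mod 504).
  Combine with x ≡ 2 (mod 11); new modulus lcm = 5544.
    Write x = 254 + 504·t and substitute into x ≡ 2 (mod 11): 504·t ≡ 2 − 254 = -252 (mod 11).
    Reduce coefficients mod 11: 9·t ≡ 1 (mod 11).
    The inverse of 9 mod 11 is 5 (since 9·5 = 45 = 4·11 + 1), so t ≡ 5·1 = 5 ≡ 5 (mod 11).
    Then x = 254 + 504·5 = 2774, valid modulo lcm(504, 11) = 5544: x ≡ 2774 (mod 5544).
  Combine with x ≡ 10 (mod 19); new modulus lcm = 105336.
    Write x = 2774 + 5544·t and substitute into x ≡ 10 (mod 19): 5544·t ≡ 10 − 2774 = -2764 (mod 19).
    Reduce coefficients mod 19: 15·t ≡ 10 (mod 19).
    The inverse of 15 mod 19 is 14 (since 15·14 = 210 = 11·19 + 1), so t ≡ 14·10 = 140 ≡ 7 (mod 19).
    Then x = 2774 + 5544·7 = 41582, valid modulo lcm(5544, 19) = 105336: x ≡ 41582 (mod 105336).
Verify against each original: 41582 mod 7 = 2, 41582 mod 8 = 6, 41582 mod 9 = 2, 41582 mod 11 = 2, 41582 mod 19 = 10.

x ≡ 41582 (mod 105336).


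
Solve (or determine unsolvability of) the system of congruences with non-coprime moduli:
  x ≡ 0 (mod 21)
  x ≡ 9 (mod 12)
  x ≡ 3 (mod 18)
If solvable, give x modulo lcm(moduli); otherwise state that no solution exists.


Moduli 21, 12, 18 are not pairwise coprime, so CRT works modulo lcm(m_i) when all pairwise compatibility conditions hold.
Pairwise compatibility: gcd(m_i, m_j) must divide a_i - a_j for every pair.
Merge one congruence at a time:
  Start: x ≡ 0 (mod 21).
  Combine with x ≡ 9 (mod 12): gcd(21, 12) = 3; 9 - 0 = 9, which IS divisible by 3, so compatible.
    Write x = 0 + 21·t and substitute into x ≡ 9 (mod 12): 21·t ≡ 9 − 0 = 9 (mod 12).
    Divide the congruence (and modulus) by g = 3: 7·t ≡ 3 (mod 4).
    Reduce coefficients mod 4: 3·t ≡ 3 (mod 4).
    The inverse of 3 mod 4 is 3 (since 3·3 = 9 = 2·4 + 1), so t ≡ 3·3 = 9 ≡ 1 (mod 4).
    Then x = 0 + 21·1 = 21, valid modulo lcm(21, 12) = 84: x ≡ 21 (mod 84).
  Combine with x ≡ 3 (mod 18): gcd(84, 18) = 6; 3 - 21 = -18, which IS divisible by 6, so compatible.
    Write x = 21 + 84·t and substitute into x ≡ 3 (mod 18): 84·t ≡ 3 − 21 = -18 (mod 18).
    Divide the congruence (and modulus) by g = 6: 14·t ≡ -3 (mod 3).
    Reduce coefficients mod 3: 2·t ≡ 0 (mod 3).
    The inverse of 2 mod 3 is 2 (since 2·2 = 4 = 1·3 + 1), so t ≡ 2·0 = 0 ≡ 0 (mod 3).
    Then x = 21 + 84·0 = 21, valid modulo lcm(84, 18) = 252: x ≡ 21 (mod 252).
Verify: 21 mod 21 = 0, 21 mod 12 = 9, 21 mod 18 = 3.

x ≡ 21 (mod 252).


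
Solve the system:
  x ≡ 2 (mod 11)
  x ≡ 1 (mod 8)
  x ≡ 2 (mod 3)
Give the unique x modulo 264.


Moduli 11, 8, 3 are pairwise coprime; by CRT there is a unique solution modulo M = 11 · 8 · 3 = 264.
Solve pairwise, accumulating the modulus:
  Start with x ≡ 2 (mod 11).
  Combine with x ≡ 1 (mod 8): since gcd(11, 8) = 1, we get a unique residue mod 88.
    Write x = 2 + 11·t and substitute into x ≡ 1 (mod 8): 11·t ≡ 1 − 2 = -1 (mod 8).
    Reduce coefficients mod 8: 3·t ≡ 7 (mod 8).
    The inverse of 3 mod 8 is 3 (since 3·3 = 9 = 1·8 + 1), so t ≡ 3·7 = 21 ≡ 5 (mod 8).
    Then x = 2 + 11·5 = 57, valid modulo lcm(11, 8) = 88: x ≡ 57 (mod 88).
  Combine with x ≡ 2 (mod 3): since gcd(88, 3) = 1, we get a unique residue mod 264.
    Write x = 57 + 88·t and substitute into x ≡ 2 (mod 3): 88·t ≡ 2 − 57 = -55 (mod 3).
    Reduce coefficients mod 3: 1·t ≡ 2 (mod 3).
    So t ≡ 2 (mod 3).
    Then x = 57 + 88·2 = 233, valid modulo lcm(88, 3) = 264: x ≡ 233 (mod 264).
Verify: 233 mod 11 = 2 ✓, 233 mod 8 = 1 ✓, 233 mod 3 = 2 ✓.

x ≡ 233 (mod 264).


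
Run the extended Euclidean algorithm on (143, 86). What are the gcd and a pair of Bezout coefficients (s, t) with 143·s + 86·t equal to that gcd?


Euclidean algorithm on (143, 86) — divide until remainder is 0:
  143 = 1 · 86 + 57
  86 = 1 · 57 + 29
  57 = 1 · 29 + 28
  29 = 1 · 28 + 1
  28 = 28 · 1 + 0
gcd(143, 86) = 1.
Track Bezout coefficients alongside the remainders: start with r₀ = 143 = a·1 + b·0 (s = 1, t = 0) and r₁ = 86 = a·0 + b·1 (s = 0, t = 1); each new remainder r_{k+1} = r_{k-1} − q_k·r_k inherits s_{k+1} = s_{k-1} − q_k·s_k, t_{k+1} = t_{k-1} − q_k·t_k, so r_k = a·s_k + b·t_k at every step:
  q = 1: r = 57, s = 1 − 1·0 = 1, t = 0 − 1·1 = -1  (check: 143·1 + 86·(-1) = 57)
  q = 1: r = 29, s = 0 − 1·1 = -1, t = 1 − 1·(-1) = 2  (check: 143·(-1) + 86·2 = 29)
  q = 1: r = 28, s = 1 − 1·(-1) = 2, t = -1 − 1·2 = -3  (check: 143·2 + 86·(-3) = 28)
  q = 1: r = 1, s = -1 − 1·2 = -3, t = 2 − 1·(-3) = 5  (check: 143·(-3) + 86·5 = 1)
The row with r = 1 (the gcd) gives the Bezout coefficients s = -3, t = 5.
Result: 143 · (-3) + 86 · (5) = 1.

gcd(143, 86) = 1; s = -3, t = 5 (check: 143·(-3) + 86·5 = 1).


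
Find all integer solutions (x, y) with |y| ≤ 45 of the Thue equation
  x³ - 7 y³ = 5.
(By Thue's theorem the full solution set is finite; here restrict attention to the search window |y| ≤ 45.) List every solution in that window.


The equation is x³ - 7y³ = 5. For fixed y, x³ = 7·y³ + 5, so a solution requires the RHS to be a perfect cube.
Strategy: iterate y from -45 to 45, compute RHS = 7·y³ + 5, and check whether it is a (positive or negative) perfect cube.
Check small values of y:
  y = 0: RHS = 5 is not a perfect cube.
  y = 1: RHS = 12 is not a perfect cube.
  y = -1: RHS = -2 is not a perfect cube.
  y = 2: RHS = 61 is not a perfect cube.
  y = -2: RHS = -51 is not a perfect cube.
  y = 3: RHS = 194 is not a perfect cube.
  y = -3: RHS = -184 is not a perfect cube.
Continuing the search up to |y| = 45 finds no solutions either.
No (x, y) in the scanned range satisfies the equation.

No integer solutions with |y| ≤ 45.


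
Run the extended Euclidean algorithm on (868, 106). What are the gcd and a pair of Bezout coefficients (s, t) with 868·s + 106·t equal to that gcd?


Euclidean algorithm on (868, 106) — divide until remainder is 0:
  868 = 8 · 106 + 20
  106 = 5 · 20 + 6
  20 = 3 · 6 + 2
  6 = 3 · 2 + 0
gcd(868, 106) = 2.
Track Bezout coefficients alongside the remainders: start with r₀ = 868 = a·1 + b·0 (s = 1, t = 0) and r₁ = 106 = a·0 + b·1 (s = 0, t = 1); each new remainder r_{k+1} = r_{k-1} − q_k·r_k inherits s_{k+1} = s_{k-1} − q_k·s_k, t_{k+1} = t_{k-1} − q_k·t_k, so r_k = a·s_k + b·t_k at every step:
  q = 8: r = 20, s = 1 − 8·0 = 1, t = 0 − 8·1 = -8  (check: 868·1 + 106·(-8) = 20)
  q = 5: r = 6, s = 0 − 5·1 = -5, t = 1 − 5·(-8) = 41  (check: 868·(-5) + 106·41 = 6)
  q = 3: r = 2, s = 1 − 3·(-5) = 16, t = -8 − 3·41 = -131  (check: 868·16 + 106·(-131) = 2)
The row with r = 2 (the gcd) gives the Bezout coefficients s = 16, t = -131.
Result: 868 · (16) + 106 · (-131) = 2.

gcd(868, 106) = 2; s = 16, t = -131 (check: 868·16 + 106·(-131) = 2).


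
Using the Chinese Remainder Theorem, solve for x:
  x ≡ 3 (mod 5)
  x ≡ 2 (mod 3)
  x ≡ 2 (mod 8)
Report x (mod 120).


Moduli 5, 3, 8 are pairwise coprime; by CRT there is a unique solution modulo M = 5 · 3 · 8 = 120.
Solve pairwise, accumulating the modulus:
  Start with x ≡ 3 (mod 5).
  Combine with x ≡ 2 (mod 3): since gcd(5, 3) = 1, we get a unique residue mod 15.
    Write x = 3 + 5·t and substitute into x ≡ 2 (mod 3): 5·t ≡ 2 − 3 = -1 (mod 3).
    Reduce coefficients mod 3: 2·t ≡ 2 (mod 3).
    The inverse of 2 mod 3 is 2 (since 2·2 = 4 = 1·3 + 1), so t ≡ 2·2 = 4 ≡ 1 (mod 3).
    Then x = 3 + 5·1 = 8, valid modulo lcm(5, 3) = 15: x ≡ 8 (mod 15).
  Combine with x ≡ 2 (mod 8): since gcd(15, 8) = 1, we get a unique residue mod 120.
    Write x = 8 + 15·t and substitute into x ≡ 2 (mod 8): 15·t ≡ 2 − 8 = -6 (mod 8).
    Reduce coefficients mod 8: 7·t ≡ 2 (mod 8).
    The inverse of 7 mod 8 is 7 (since 7·7 = 49 = 6·8 + 1), so t ≡ 7·2 = 14 ≡ 6 (mod 8).
    Then x = 8 + 15·6 = 98, valid modulo lcm(15, 8) = 120: x ≡ 98 (mod 120).
Verify: 98 mod 5 = 3 ✓, 98 mod 3 = 2 ✓, 98 mod 8 = 2 ✓.

x ≡ 98 (mod 120).


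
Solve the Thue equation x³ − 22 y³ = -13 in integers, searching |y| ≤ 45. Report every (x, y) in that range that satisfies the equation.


The equation is x³ - 22y³ = -13. For fixed y, x³ = 22·y³ − 13, so a solution requires the RHS to be a perfect cube.
Strategy: iterate y from -45 to 45, compute RHS = 22·y³ − 13, and check whether it is a (positive or negative) perfect cube.
Check small values of y:
  y = 0: RHS = -13 is not a perfect cube.
  y = 1: RHS = 9 is not a perfect cube.
  y = -1: RHS = -35 is not a perfect cube.
  y = 2: RHS = 163 is not a perfect cube.
  y = -2: RHS = -189 is not a perfect cube.
  y = 3: RHS = 581 is not a perfect cube.
  y = -3: RHS = -607 is not a perfect cube.
Continuing the search up to |y| = 45 finds no solutions either.
No (x, y) in the scanned range satisfies the equation.

No integer solutions with |y| ≤ 45.


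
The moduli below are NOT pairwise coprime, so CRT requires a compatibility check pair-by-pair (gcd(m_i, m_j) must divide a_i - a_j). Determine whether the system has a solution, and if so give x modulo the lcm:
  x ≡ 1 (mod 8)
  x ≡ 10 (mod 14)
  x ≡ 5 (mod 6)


Moduli 8, 14, 6 are not pairwise coprime, so CRT works modulo lcm(m_i) when all pairwise compatibility conditions hold.
Pairwise compatibility: gcd(m_i, m_j) must divide a_i - a_j for every pair.
Merge one congruence at a time:
  Start: x ≡ 1 (mod 8).
  Combine with x ≡ 10 (mod 14): gcd(8, 14) = 2, and 10 - 1 = 9 is NOT divisible by 2.
    ⇒ system is inconsistent (no integer solution).

No solution (the system is inconsistent).


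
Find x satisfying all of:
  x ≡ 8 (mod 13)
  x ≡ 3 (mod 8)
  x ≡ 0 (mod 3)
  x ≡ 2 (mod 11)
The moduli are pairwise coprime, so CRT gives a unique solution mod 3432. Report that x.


Product of moduli M = 13 · 8 · 3 · 11 = 3432.
Merge one congruence at a time:
  Start: x ≡ 8 (mod 13).
  Combine with x ≡ 3 (mod 8); new modulus lcm = 104.
    Write x = 8 + 13·t and substitute into x ≡ 3 (mod 8): 13·t ≡ 3 − 8 = -5 (mod 8).
    Reduce coefficients mod 8: 5·t ≡ 3 (mod 8).
    The inverse of 5 mod 8 is 5 (since 5·5 = 25 = 3·8 + 1), so t ≡ 5·3 = 15 ≡ 7 (mod 8).
    Then x = 8 + 13·7 = 99, valid modulo lcm(13, 8) = 104: x ≡ 99 (mod 104).
  Combine with x ≡ 0 (mod 3); new modulus lcm = 312.
    Write x = 99 + 104·t and substitute into x ≡ 0 (mod 3): 104·t ≡ 0 − 99 = -99 (mod 3).
    Reduce coefficients mod 3: 2·t ≡ 0 (mod 3).
    The inverse of 2 mod 3 is 2 (since 2·2 = 4 = 1·3 + 1), so t ≡ 2·0 = 0 ≡ 0 (mod 3).
    Then x = 99 + 104·0 = 99, valid modulo lcm(104, 3) = 312: x ≡ 99 (mod 312).
  Combine with x ≡ 2 (mod 11); new modulus lcm = 3432.
    Write x = 99 + 312·t and substitute into x ≡ 2 (mod 11): 312·t ≡ 2 − 99 = -97 (mod 11).
    Reduce coefficients mod 11: 4·t ≡ 2 (mod 11).
    The inverse of 4 mod 11 is 3 (since 4·3 = 12 = 1·11 + 1), so t ≡ 3·2 = 6 ≡ 6 (mod 11).
    Then x = 99 + 312·6 = 1971, valid modulo lcm(312, 11) = 3432: x ≡ 1971 (mod 3432).
Verify against each original: 1971 mod 13 = 8, 1971 mod 8 = 3, 1971 mod 3 = 0, 1971 mod 11 = 2.

x ≡ 1971 (mod 3432).


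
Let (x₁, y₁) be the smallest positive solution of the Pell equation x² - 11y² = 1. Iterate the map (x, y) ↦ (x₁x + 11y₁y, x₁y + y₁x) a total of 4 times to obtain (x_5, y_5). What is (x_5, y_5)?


Step 1: Find the fundamental solution (x₁, y₁) of x² - 11y² = 1.
  Expand √11 as a continued fraction. a₀ = ⌊√11⌋ = 3; iterate m_{k+1} = d_k·a_k − m_k, d_{k+1} = (11 − m_{k+1}²)/d_k, a_{k+1} = ⌊(a₀ + m_{k+1})/d_{k+1}⌋ (starting m₀ = 0, d₀ = 1), with convergents p_k = a_k·p_{k-1} + p_{k-2}, q_k = a_k·q_{k-1} + q_{k-2} (p₋₁ = 1, q₋₁ = 0):
  k = 0: a₀ = 3; p₀/q₀ = 3/1; p₀² − 11·q₀² = 9 − 11 = -2.
  k = 1: m = 3, d = 2, a = ⌊(3 + 3)/2⌋ = 3; p/q = (3·3 + 1)/(3·1 + 0) = 10/3; p² − 11·q² = 100 − 99 = 1.
  The first convergent with p² − 11·q² = 1 gives the fundamental solution (x₁, y₁) = (10, 3).
Step 2: Apply the recurrence (x_{n+1}, y_{n+1}) = (x₁x_n + 11y₁y_n, x₁y_n + y₁x_n) repeatedly.
  From (x_1, y_1) = (10, 3): x_2 = 10·10 + 11·3·3 = 199; y_2 = 10·3 + 3·10 = 60.
  From (x_2, y_2) = (199, 60): x_3 = 10·199 + 11·3·60 = 3970; y_3 = 10·60 + 3·199 = 1197.
  From (x_3, y_3) = (3970, 1197): x_4 = 10·3970 + 11·3·1197 = 79201; y_4 = 10·1197 + 3·3970 = 23880.
  From (x_4, y_4) = (79201, 23880): x_5 = 10·79201 + 11·3·23880 = 1580050; y_5 = 10·23880 + 3·79201 = 476403.
Step 3: Verify x_5² - 11·y_5² = 2496558002500 - 2496558002499 = 1 (should be 1). ✓

(x_1, y_1) = (10, 3); (x_5, y_5) = (1580050, 476403).


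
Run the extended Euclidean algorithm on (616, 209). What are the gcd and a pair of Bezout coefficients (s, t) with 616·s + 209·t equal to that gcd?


Euclidean algorithm on (616, 209) — divide until remainder is 0:
  616 = 2 · 209 + 198
  209 = 1 · 198 + 11
  198 = 18 · 11 + 0
gcd(616, 209) = 11.
Track Bezout coefficients alongside the remainders: start with r₀ = 616 = a·1 + b·0 (s = 1, t = 0) and r₁ = 209 = a·0 + b·1 (s = 0, t = 1); each new remainder r_{k+1} = r_{k-1} − q_k·r_k inherits s_{k+1} = s_{k-1} − q_k·s_k, t_{k+1} = t_{k-1} − q_k·t_k, so r_k = a·s_k + b·t_k at every step:
  q = 2: r = 198, s = 1 − 2·0 = 1, t = 0 − 2·1 = -2  (check: 616·1 + 209·(-2) = 198)
  q = 1: r = 11, s = 0 − 1·1 = -1, t = 1 − 1·(-2) = 3  (check: 616·(-1) + 209·3 = 11)
The row with r = 11 (the gcd) gives the Bezout coefficients s = -1, t = 3.
Result: 616 · (-1) + 209 · (3) = 11.

gcd(616, 209) = 11; s = -1, t = 3 (check: 616·(-1) + 209·3 = 11).


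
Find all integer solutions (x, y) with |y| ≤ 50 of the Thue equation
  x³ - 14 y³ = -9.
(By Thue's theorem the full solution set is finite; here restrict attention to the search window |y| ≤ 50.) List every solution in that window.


The equation is x³ - 14y³ = -9. For fixed y, x³ = 14·y³ − 9, so a solution requires the RHS to be a perfect cube.
Strategy: iterate y from -50 to 50, compute RHS = 14·y³ − 9, and check whether it is a (positive or negative) perfect cube.
Check small values of y:
  y = 0: RHS = -9 is not a perfect cube.
  y = 1: RHS = 5 is not a perfect cube.
  y = -1: RHS = -23 is not a perfect cube.
  y = 2: RHS = 103 is not a perfect cube.
  y = -2: RHS = -121 is not a perfect cube.
  y = 3: RHS = 369 is not a perfect cube.
  y = -3: RHS = -387 is not a perfect cube.
Continuing the search up to |y| = 50 finds no solutions either.
No (x, y) in the scanned range satisfies the equation.

No integer solutions with |y| ≤ 50.


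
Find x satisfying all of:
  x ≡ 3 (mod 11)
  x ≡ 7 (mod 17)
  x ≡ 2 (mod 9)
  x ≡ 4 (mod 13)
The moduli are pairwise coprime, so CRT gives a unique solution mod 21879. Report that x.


Product of moduli M = 11 · 17 · 9 · 13 = 21879.
Merge one congruence at a time:
  Start: x ≡ 3 (mod 11).
  Combine with x ≡ 7 (mod 17); new modulus lcm = 187.
    Write x = 3 + 11·t and substitute into x ≡ 7 (mod 17): 11·t ≡ 7 − 3 = 4 (mod 17).
    The inverse of 11 mod 17 is 14 (since 11·14 = 154 = 9·17 + 1), so t ≡ 14·4 = 56 ≡ 5 (mod 17).
    Then x = 3 + 11·5 = 58, valid modulo lcm(11, 17) = 187: x ≡ 58 (mod 187).
  Combine with x ≡ 2 (mod 9); new modulus lcm = 1683.
    Write x = 58 + 187·t and substitute into x ≡ 2 (mod 9): 187·t ≡ 2 − 58 = -56 (mod 9).
    Reduce coefficients mod 9: 7·t ≡ 7 (mod 9).
    The inverse of 7 mod 9 is 4 (since 7·4 = 28 = 3·9 + 1), so t ≡ 4·7 = 28 ≡ 1 (mod 9).
    Then x = 58 + 187·1 = 245, valid modulo lcm(187, 9) = 1683: x ≡ 245 (mod 1683).
  Combine with x ≡ 4 (mod 13); new modulus lcm = 21879.
    Write x = 245 + 1683·t and substitute into x ≡ 4 (mod 13): 1683·t ≡ 4 − 245 = -241 (mod 13).
    Reduce coefficients mod 13: 6·t ≡ 6 (mod 13).
    The inverse of 6 mod 13 is 11 (since 6·11 = 66 = 5·13 + 1), so t ≡ 11·6 = 66 ≡ 1 (mod 13).
    Then x = 245 + 1683·1 = 1928, valid modulo lcm(1683, 13) = 21879: x ≡ 1928 (mod 21879).
Verify against each original: 1928 mod 11 = 3, 1928 mod 17 = 7, 1928 mod 9 = 2, 1928 mod 13 = 4.

x ≡ 1928 (mod 21879).


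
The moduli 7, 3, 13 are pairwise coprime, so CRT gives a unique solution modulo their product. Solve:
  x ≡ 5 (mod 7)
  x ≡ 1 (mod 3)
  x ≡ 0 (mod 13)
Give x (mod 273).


Moduli 7, 3, 13 are pairwise coprime; by CRT there is a unique solution modulo M = 7 · 3 · 13 = 273.
Solve pairwise, accumulating the modulus:
  Start with x ≡ 5 (mod 7).
  Combine with x ≡ 1 (mod 3): since gcd(7, 3) = 1, we get a unique residue mod 21.
    Write x = 5 + 7·t and substitute into x ≡ 1 (mod 3): 7·t ≡ 1 − 5 = -4 (mod 3).
    Reduce coefficients mod 3: 1·t ≡ 2 (mod 3).
    So t ≡ 2 (mod 3).
    Then x = 5 + 7·2 = 19, valid modulo lcm(7, 3) = 21: x ≡ 19 (mod 21).
  Combine with x ≡ 0 (mod 13): since gcd(21, 13) = 1, we get a unique residue mod 273.
    Write x = 19 + 21·t and substitute into x ≡ 0 (mod 13): 21·t ≡ 0 − 19 = -19 (mod 13).
    Reduce coefficients mod 13: 8·t ≡ 7 (mod 13).
    The inverse of 8 mod 13 is 5 (since 8·5 = 40 = 3·13 + 1), so t ≡ 5·7 = 35 ≡ 9 (mod 13).
    Then x = 19 + 21·9 = 208, valid modulo lcm(21, 13) = 273: x ≡ 208 (mod 273).
Verify: 208 mod 7 = 5 ✓, 208 mod 3 = 1 ✓, 208 mod 13 = 0 ✓.

x ≡ 208 (mod 273).


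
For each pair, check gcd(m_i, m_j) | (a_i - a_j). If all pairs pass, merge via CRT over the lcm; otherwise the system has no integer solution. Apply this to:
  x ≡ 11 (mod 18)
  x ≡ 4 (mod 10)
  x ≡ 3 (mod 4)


Moduli 18, 10, 4 are not pairwise coprime, so CRT works modulo lcm(m_i) when all pairwise compatibility conditions hold.
Pairwise compatibility: gcd(m_i, m_j) must divide a_i - a_j for every pair.
Merge one congruence at a time:
  Start: x ≡ 11 (mod 18).
  Combine with x ≡ 4 (mod 10): gcd(18, 10) = 2, and 4 - 11 = -7 is NOT divisible by 2.
    ⇒ system is inconsistent (no integer solution).

No solution (the system is inconsistent).


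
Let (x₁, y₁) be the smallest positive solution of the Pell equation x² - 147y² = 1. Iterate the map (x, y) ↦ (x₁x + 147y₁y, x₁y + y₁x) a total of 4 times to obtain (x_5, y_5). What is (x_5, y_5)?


Step 1: Find the fundamental solution (x₁, y₁) of x² - 147y² = 1.
  Expand √147 as a continued fraction. a₀ = ⌊√147⌋ = 12; iterate m_{k+1} = d_k·a_k − m_k, d_{k+1} = (147 − m_{k+1}²)/d_k, a_{k+1} = ⌊(a₀ + m_{k+1})/d_{k+1}⌋ (starting m₀ = 0, d₀ = 1), with convergents p_k = a_k·p_{k-1} + p_{k-2}, q_k = a_k·q_{k-1} + q_{k-2} (p₋₁ = 1, q₋₁ = 0):
  k = 0: a₀ = 12; p₀/q₀ = 12/1; p₀² − 147·q₀² = 144 − 147 = -3.
  k = 1: m = 12, d = 3, a = ⌊(12 + 12)/3⌋ = 8; p/q = (8·12 + 1)/(8·1 + 0) = 97/8; p² − 147·q² = 9409 − 9408 = 1.
  The first convergent with p² − 147·q² = 1 gives the fundamental solution (x₁, y₁) = (97, 8).
Step 2: Apply the recurrence (x_{n+1}, y_{n+1}) = (x₁x_n + 147y₁y_n, x₁y_n + y₁x_n) repeatedly.
  From (x_1, y_1) = (97, 8): x_2 = 97·97 + 147·8·8 = 18817; y_2 = 97·8 + 8·97 = 1552.
  From (x_2, y_2) = (18817, 1552): x_3 = 97·18817 + 147·8·1552 = 3650401; y_3 = 97·1552 + 8·18817 = 301080.
  From (x_3, y_3) = (3650401, 301080): x_4 = 97·3650401 + 147·8·301080 = 708158977; y_4 = 97·301080 + 8·3650401 = 58407968.
  From (x_4, y_4) = (708158977, 58407968): x_5 = 97·708158977 + 147·8·58407968 = 137379191137; y_5 = 97·58407968 + 8·708158977 = 11330844712.
Step 3: Verify x_5² - 147·y_5² = 18873042157456379352769 - 18873042157456379352768 = 1 (should be 1). ✓

(x_1, y_1) = (97, 8); (x_5, y_5) = (137379191137, 11330844712).


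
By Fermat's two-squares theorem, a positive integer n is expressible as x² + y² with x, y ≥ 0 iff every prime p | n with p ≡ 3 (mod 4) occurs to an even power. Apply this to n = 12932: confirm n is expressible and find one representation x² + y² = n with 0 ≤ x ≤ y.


Step 1: Factor n = 12932 = 2^2 · 53 · 61.
Step 2: Check the mod-4 condition on each prime factor: 2 = 2 (special); 53 ≡ 1 (mod 4), exponent 1; 61 ≡ 1 (mod 4), exponent 1.
All primes ≡ 3 (mod 4) appear to even exponent (or don't appear), so by the two-squares theorem n IS expressible as a sum of two squares.
Step 3: Build a representation. Group n = k² · m with k = 2 and m = 53 · 61 = 3233 (a product of primes ≡ 1 (mod 4)); a representation of m scales to one of n via (k·x)² + (k·y)² = k²(x² + y²). Each prime p ≡ 1 (mod 4) is itself a sum of two squares; find a² by testing p − a² for a perfect square:
  53: 53 − 1² = 52, 53 − 2² = 49 = 7² ⇒ 53 = 2² + 7².
  61: 61 − 1² = 60, 61 − 2² = 57, 61 − 3² = 52, 61 − 4² = 45, 61 − 5² = 36 = 6² ⇒ 61 = 5² + 6².
  Combine using the Brahmagupta–Fibonacci identity (a² + b²)(c² + d²) = (ac − bd)² + (ad + bc)² = (ac + bd)² + (ad − bc)²:
  53 · 61 = 3233: from (2² + 7²)(5² + 6²), take (2·5 − 7·6, 2·6 + 7·5) = (10 − 42, 12 + 35) = (-32, 47); dropping signs (only squares matter) gives (32, 47); check 32² + 47² = 1024 + 2209 = 3233 ✓.
  Scale by k = 2: (2·32, 2·47) = (64, 94).
Step 4: Order so x ≤ y and verify: 64² + 94² = 4096 + 8836 = 12932 = n. ✓

n = 12932 = 64² + 94² (one valid representation with x ≤ y).


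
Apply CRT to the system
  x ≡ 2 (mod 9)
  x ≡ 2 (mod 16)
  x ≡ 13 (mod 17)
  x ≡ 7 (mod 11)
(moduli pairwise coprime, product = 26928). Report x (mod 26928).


Product of moduli M = 9 · 16 · 17 · 11 = 26928.
Merge one congruence at a time:
  Start: x ≡ 2 (mod 9).
  Combine with x ≡ 2 (mod 16); new modulus lcm = 144.
    Write x = 2 + 9·t and substitute into x ≡ 2 (mod 16): 9·t ≡ 2 − 2 = 0 (mod 16).
    The inverse of 9 mod 16 is 9 (since 9·9 = 81 = 5·16 + 1), so t ≡ 9·0 = 0 ≡ 0 (mod 16).
    Then x = 2 + 9·0 = 2, valid modulo lcm(9, 16) = 144: x ≡ 2 (mod 144).
  Combine with x ≡ 13 (mod 17); new modulus lcm = 2448.
    Write x = 2 + 144·t and substitute into x ≡ 13 (mod 17): 144·t ≡ 13 − 2 = 11 (mod 17).
    Reduce coefficients mod 17: 8·t ≡ 11 (mod 17).
    The inverse of 8 mod 17 is 15 (since 8·15 = 120 = 7·17 + 1), so t ≡ 15·11 = 165 ≡ 12 (mod 17).
    Then x = 2 + 144·12 = 1730, valid modulo lcm(144, 17) = 2448: x ≡ 1730 (mod 2448).
  Combine with x ≡ 7 (mod 11); new modulus lcm = 26928.
    Write x = 1730 + 2448·t and substitute into x ≡ 7 (mod 11): 2448·t ≡ 7 − 1730 = -1723 (mod 11).
    Reduce coefficients mod 11: 6·t ≡ 4 (mod 11).
    The inverse of 6 mod 11 is 2 (since 6·2 = 12 = 1·11 + 1), so t ≡ 2·4 = 8 ≡ 8 (mod 11).
    Then x = 1730 + 2448·8 = 21314, valid modulo lcm(2448, 11) = 26928: x ≡ 21314 (mod 26928).
Verify against each original: 21314 mod 9 = 2, 21314 mod 16 = 2, 21314 mod 17 = 13, 21314 mod 11 = 7.

x ≡ 21314 (mod 26928).


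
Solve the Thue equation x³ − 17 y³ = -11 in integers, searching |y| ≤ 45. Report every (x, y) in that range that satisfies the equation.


The equation is x³ - 17y³ = -11. For fixed y, x³ = 17·y³ − 11, so a solution requires the RHS to be a perfect cube.
Strategy: iterate y from -45 to 45, compute RHS = 17·y³ − 11, and check whether it is a (positive or negative) perfect cube.
Check small values of y:
  y = 0: RHS = -11 is not a perfect cube.
  y = 1: RHS = 6 is not a perfect cube.
  y = -1: RHS = -28 is not a perfect cube.
  y = 2: RHS = 125 = (5)³ ⇒ x = 5 works.
  y = -2: RHS = -147 is not a perfect cube.
  y = 3: RHS = 448 is not a perfect cube.
  y = -3: RHS = -470 is not a perfect cube.
Continuing the search up to |y| = 45 finds no further solutions beyond those listed.
Collected solutions: (5, 2).

Solutions (with |y| ≤ 45): (5, 2).


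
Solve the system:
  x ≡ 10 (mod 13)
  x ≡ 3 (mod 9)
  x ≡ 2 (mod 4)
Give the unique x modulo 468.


Moduli 13, 9, 4 are pairwise coprime; by CRT there is a unique solution modulo M = 13 · 9 · 4 = 468.
Solve pairwise, accumulating the modulus:
  Start with x ≡ 10 (mod 13).
  Combine with x ≡ 3 (mod 9): since gcd(13, 9) = 1, we get a unique residue mod 117.
    Write x = 10 + 13·t and substitute into x ≡ 3 (mod 9): 13·t ≡ 3 − 10 = -7 (mod 9).
    Reduce coefficients mod 9: 4·t ≡ 2 (mod 9).
    The inverse of 4 mod 9 is 7 (since 4·7 = 28 = 3·9 + 1), so t ≡ 7·2 = 14 ≡ 5 (mod 9).
    Then x = 10 + 13·5 = 75, valid modulo lcm(13, 9) = 117: x ≡ 75 (mod 117).
  Combine with x ≡ 2 (mod 4): since gcd(117, 4) = 1, we get a unique residue mod 468.
    Write x = 75 + 117·t and substitute into x ≡ 2 (mod 4): 117·t ≡ 2 − 75 = -73 (mod 4).
    Reduce coefficients mod 4: 1·t ≡ 3 (mod 4).
    So t ≡ 3 (mod 4).
    Then x = 75 + 117·3 = 426, valid modulo lcm(117, 4) = 468: x ≡ 426 (mod 468).
Verify: 426 mod 13 = 10 ✓, 426 mod 9 = 3 ✓, 426 mod 4 = 2 ✓.

x ≡ 426 (mod 468).


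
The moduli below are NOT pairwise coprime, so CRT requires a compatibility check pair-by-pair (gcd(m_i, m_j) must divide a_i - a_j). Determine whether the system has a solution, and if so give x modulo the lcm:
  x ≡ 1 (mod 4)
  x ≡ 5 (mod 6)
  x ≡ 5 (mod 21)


Moduli 4, 6, 21 are not pairwise coprime, so CRT works modulo lcm(m_i) when all pairwise compatibility conditions hold.
Pairwise compatibility: gcd(m_i, m_j) must divide a_i - a_j for every pair.
Merge one congruence at a time:
  Start: x ≡ 1 (mod 4).
  Combine with x ≡ 5 (mod 6): gcd(4, 6) = 2; 5 - 1 = 4, which IS divisible by 2, so compatible.
    Write x = 1 + 4·t and substitute into x ≡ 5 (mod 6): 4·t ≡ 5 − 1 = 4 (mod 6).
    Divide the congruence (and modulus) by g = 2: 2·t ≡ 2 (mod 3).
    The inverse of 2 mod 3 is 2 (since 2·2 = 4 = 1·3 + 1), so t ≡ 2·2 = 4 ≡ 1 (mod 3).
    Then x = 1 + 4·1 = 5, valid modulo lcm(4, 6) = 12: x ≡ 5 (mod 12).
  Combine with x ≡ 5 (mod 21): gcd(12, 21) = 3; 5 - 5 = 0, which IS divisible by 3, so compatible.
    Write x = 5 + 12·t and substitute into x ≡ 5 (mod 21): 12·t ≡ 5 − 5 = 0 (mod 21).
    Divide the congruence (and modulus) by g = 3: 4·t ≡ 0 (mod 7).
    The inverse of 4 mod 7 is 2 (since 4·2 = 8 = 1·7 + 1), so t ≡ 2·0 = 0 ≡ 0 (mod 7).
    Then x = 5 + 12·0 = 5, valid modulo lcm(12, 21) = 84: x ≡ 5 (mod 84).
Verify: 5 mod 4 = 1, 5 mod 6 = 5, 5 mod 21 = 5.

x ≡ 5 (mod 84).


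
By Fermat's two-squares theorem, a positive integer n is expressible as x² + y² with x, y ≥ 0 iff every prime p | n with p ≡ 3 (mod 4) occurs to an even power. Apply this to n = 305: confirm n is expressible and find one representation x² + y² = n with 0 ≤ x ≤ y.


Step 1: Factor n = 305 = 5 · 61.
Step 2: Check the mod-4 condition on each prime factor: 5 ≡ 1 (mod 4), exponent 1; 61 ≡ 1 (mod 4), exponent 1.
All primes ≡ 3 (mod 4) appear to even exponent (or don't appear), so by the two-squares theorem n IS expressible as a sum of two squares.
Step 3: Build a representation. Here n = 5 · 61 is a product of primes ≡ 1 (mod 4). Each prime p ≡ 1 (mod 4) is itself a sum of two squares; find a² by testing p − a² for a perfect square:
  5: 5 − 1² = 4 = 2² ⇒ 5 = 1² + 2².
  61: 61 − 1² = 60, 61 − 2² = 57, 61 − 3² = 52, 61 − 4² = 45, 61 − 5² = 36 = 6² ⇒ 61 = 5² + 6².
  Combine using the Brahmagupta–Fibonacci identity (a² + b²)(c² + d²) = (ac − bd)² + (ad + bc)² = (ac + bd)² + (ad − bc)²:
  5 · 61 = 305: from (1² + 2²)(5² + 6²), take (1·5 − 2·6, 1·6 + 2·5) = (5 − 12, 6 + 10) = (-7, 16); dropping signs (only squares matter) gives (7, 16); check 7² + 16² = 49 + 256 = 305 ✓.
Step 4: Order so x ≤ y and verify: 7² + 16² = 49 + 256 = 305 = n. ✓

n = 305 = 7² + 16² (one valid representation with x ≤ y).


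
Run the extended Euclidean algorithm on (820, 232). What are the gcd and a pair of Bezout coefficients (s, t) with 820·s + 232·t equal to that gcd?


Euclidean algorithm on (820, 232) — divide until remainder is 0:
  820 = 3 · 232 + 124
  232 = 1 · 124 + 108
  124 = 1 · 108 + 16
  108 = 6 · 16 + 12
  16 = 1 · 12 + 4
  12 = 3 · 4 + 0
gcd(820, 232) = 4.
Track Bezout coefficients alongside the remainders: start with r₀ = 820 = a·1 + b·0 (s = 1, t = 0) and r₁ = 232 = a·0 + b·1 (s = 0, t = 1); each new remainder r_{k+1} = r_{k-1} − q_k·r_k inherits s_{k+1} = s_{k-1} − q_k·s_k, t_{k+1} = t_{k-1} − q_k·t_k, so r_k = a·s_k + b·t_k at every step:
  q = 3: r = 124, s = 1 − 3·0 = 1, t = 0 − 3·1 = -3  (check: 820·1 + 232·(-3) = 124)
  q = 1: r = 108, s = 0 − 1·1 = -1, t = 1 − 1·(-3) = 4  (check: 820·(-1) + 232·4 = 108)
  q = 1: r = 16, s = 1 − 1·(-1) = 2, t = -3 − 1·4 = -7  (check: 820·2 + 232·(-7) = 16)
  q = 6: r = 12, s = -1 − 6·2 = -13, t = 4 − 6·(-7) = 46  (check: 820·(-13) + 232·46 = 12)
  q = 1: r = 4, s = 2 − 1·(-13) = 15, t = -7 − 1·46 = -53  (check: 820·15 + 232·(-53) = 4)
The row with r = 4 (the gcd) gives the Bezout coefficients s = 15, t = -53.
Result: 820 · (15) + 232 · (-53) = 4.

gcd(820, 232) = 4; s = 15, t = -53 (check: 820·15 + 232·(-53) = 4).


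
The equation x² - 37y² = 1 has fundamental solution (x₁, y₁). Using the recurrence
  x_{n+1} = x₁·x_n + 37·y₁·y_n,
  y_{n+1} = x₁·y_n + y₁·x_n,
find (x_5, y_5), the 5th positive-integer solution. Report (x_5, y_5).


Step 1: Find the fundamental solution (x₁, y₁) of x² - 37y² = 1.
  Expand √37 as a continued fraction. a₀ = ⌊√37⌋ = 6; iterate m_{k+1} = d_k·a_k − m_k, d_{k+1} = (37 − m_{k+1}²)/d_k, a_{k+1} = ⌊(a₀ + m_{k+1})/d_{k+1}⌋ (starting m₀ = 0, d₀ = 1), with convergents p_k = a_k·p_{k-1} + p_{k-2}, q_k = a_k·q_{k-1} + q_{k-2} (p₋₁ = 1, q₋₁ = 0):
  k = 0: a₀ = 6; p₀/q₀ = 6/1; p₀² − 37·q₀² = 36 − 37 = -1.
  k = 1: m = 6, d = 1, a = ⌊(6 + 6)/1⌋ = 12; p/q = (12·6 + 1)/(12·1 + 0) = 73/12; p² − 37·q² = 5329 − 5328 = 1.
  The first convergent with p² − 37·q² = 1 gives the fundamental solution (x₁, y₁) = (73, 12).
Step 2: Apply the recurrence (x_{n+1}, y_{n+1}) = (x₁x_n + 37y₁y_n, x₁y_n + y₁x_n) repeatedly.
  From (x_1, y_1) = (73, 12): x_2 = 73·73 + 37·12·12 = 10657; y_2 = 73·12 + 12·73 = 1752.
  From (x_2, y_2) = (10657, 1752): x_3 = 73·10657 + 37·12·1752 = 1555849; y_3 = 73·1752 + 12·10657 = 255780.
  From (x_3, y_3) = (1555849, 255780): x_4 = 73·1555849 + 37·12·255780 = 227143297; y_4 = 73·255780 + 12·1555849 = 37342128.
  From (x_4, y_4) = (227143297, 37342128): x_5 = 73·227143297 + 37·12·37342128 = 33161365513; y_5 = 73·37342128 + 12·227143297 = 5451694908.
Step 3: Verify x_5² - 37·y_5² = 1099676162686785753169 - 1099676162686785753168 = 1 (should be 1). ✓

(x_1, y_1) = (73, 12); (x_5, y_5) = (33161365513, 5451694908).


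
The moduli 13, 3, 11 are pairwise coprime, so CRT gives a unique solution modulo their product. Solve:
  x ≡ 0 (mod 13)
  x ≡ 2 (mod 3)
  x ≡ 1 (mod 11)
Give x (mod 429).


Moduli 13, 3, 11 are pairwise coprime; by CRT there is a unique solution modulo M = 13 · 3 · 11 = 429.
Solve pairwise, accumulating the modulus:
  Start with x ≡ 0 (mod 13).
  Combine with x ≡ 2 (mod 3): since gcd(13, 3) = 1, we get a unique residue mod 39.
    Write x = 0 + 13·t and substitute into x ≡ 2 (mod 3): 13·t ≡ 2 − 0 = 2 (mod 3).
    Reduce coefficients mod 3: 1·t ≡ 2 (mod 3).
    So t ≡ 2 (mod 3).
    Then x = 0 + 13·2 = 26, valid modulo lcm(13, 3) = 39: x ≡ 26 (mod 39).
  Combine with x ≡ 1 (mod 11): since gcd(39, 11) = 1, we get a unique residue mod 429.
    Write x = 26 + 39·t and substitute into x ≡ 1 (mod 11): 39·t ≡ 1 − 26 = -25 (mod 11).
    Reduce coefficients mod 11: 6·t ≡ 8 (mod 11).
    The inverse of 6 mod 11 is 2 (since 6·2 = 12 = 1·11 + 1), so t ≡ 2·8 = 16 ≡ 5 (mod 11).
    Then x = 26 + 39·5 = 221, valid modulo lcm(39, 11) = 429: x ≡ 221 (mod 429).
Verify: 221 mod 13 = 0 ✓, 221 mod 3 = 2 ✓, 221 mod 11 = 1 ✓.

x ≡ 221 (mod 429).


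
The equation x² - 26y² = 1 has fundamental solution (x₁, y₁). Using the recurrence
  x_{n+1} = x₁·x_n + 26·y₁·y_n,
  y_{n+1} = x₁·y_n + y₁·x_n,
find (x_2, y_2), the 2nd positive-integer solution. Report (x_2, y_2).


Step 1: Find the fundamental solution (x₁, y₁) of x² - 26y² = 1.
  Expand √26 as a continued fraction. a₀ = ⌊√26⌋ = 5; iterate m_{k+1} = d_k·a_k − m_k, d_{k+1} = (26 − m_{k+1}²)/d_k, a_{k+1} = ⌊(a₀ + m_{k+1})/d_{k+1}⌋ (starting m₀ = 0, d₀ = 1), with convergents p_k = a_k·p_{k-1} + p_{k-2}, q_k = a_k·q_{k-1} + q_{k-2} (p₋₁ = 1, q₋₁ = 0):
  k = 0: a₀ = 5; p₀/q₀ = 5/1; p₀² − 26·q₀² = 25 − 26 = -1.
  k = 1: m = 5, d = 1, a = ⌊(5 + 5)/1⌋ = 10; p/q = (10·5 + 1)/(10·1 + 0) = 51/10; p² − 26·q² = 2601 − 2600 = 1.
  The first convergent with p² − 26·q² = 1 gives the fundamental solution (x₁, y₁) = (51, 10).
Step 2: Apply the recurrence (x_{n+1}, y_{n+1}) = (x₁x_n + 26y₁y_n, x₁y_n + y₁x_n) repeatedly.
  From (x_1, y_1) = (51, 10): x_2 = 51·51 + 26·10·10 = 5201; y_2 = 51·10 + 10·51 = 1020.
Step 3: Verify x_2² - 26·y_2² = 27050401 - 27050400 = 1 (should be 1). ✓

(x_1, y_1) = (51, 10); (x_2, y_2) = (5201, 1020).


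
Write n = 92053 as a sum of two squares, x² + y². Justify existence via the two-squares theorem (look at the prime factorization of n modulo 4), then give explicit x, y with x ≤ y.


Step 1: Factor n = 92053 = 13 · 73 · 97.
Step 2: Check the mod-4 condition on each prime factor: 13 ≡ 1 (mod 4), exponent 1; 73 ≡ 1 (mod 4), exponent 1; 97 ≡ 1 (mod 4), exponent 1.
All primes ≡ 3 (mod 4) appear to even exponent (or don't appear), so by the two-squares theorem n IS expressible as a sum of two squares.
Step 3: Build a representation. Here n = 13 · 73 · 97 is a product of primes ≡ 1 (mod 4). Each prime p ≡ 1 (mod 4) is itself a sum of two squares; find a² by testing p − a² for a perfect square:
  13: 13 − 1² = 12, 13 − 2² = 9 = 3² ⇒ 13 = 2² + 3².
  73: 73 − 1² = 72, 73 − 2² = 69, 73 − 3² = 64 = 8² ⇒ 73 = 3² + 8².
  97: 97 − 1² = 96, 97 − 2² = 93, 97 − 3² = 88, 97 − 4² = 81 = 9² ⇒ 97 = 4² + 9².
  Combine using the Brahmagupta–Fibonacci identity (a² + b²)(c² + d²) = (ac − bd)² + (ad + bc)² = (ac + bd)² + (ad − bc)²:
  13 · 73 = 949: from (2² + 3²)(3² + 8²), take (2·3 − 3·8, 2·8 + 3·3) = (6 − 24, 16 + 9) = (-18, 25); dropping signs (only squares matter) gives (18, 25); check 18² + 25² = 324 + 625 = 949 ✓.
  949 · 97 = 92053: from (18² + 25²)(4² + 9²), take (18·4 − 25·9, 18·9 + 25·4) = (72 − 225, 162 + 100) = (-153, 262); dropping signs (only squares matter) gives (153, 262); check 153² + 262² = 23409 + 68644 = 92053 ✓.
Step 4: Order so x ≤ y and verify: 153² + 262² = 23409 + 68644 = 92053 = n. ✓

n = 92053 = 153² + 262² (one valid representation with x ≤ y).


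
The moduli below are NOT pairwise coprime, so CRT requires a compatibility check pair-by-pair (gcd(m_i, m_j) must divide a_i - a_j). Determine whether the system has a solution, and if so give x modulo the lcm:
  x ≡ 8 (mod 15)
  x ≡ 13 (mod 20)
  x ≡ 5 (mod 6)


Moduli 15, 20, 6 are not pairwise coprime, so CRT works modulo lcm(m_i) when all pairwise compatibility conditions hold.
Pairwise compatibility: gcd(m_i, m_j) must divide a_i - a_j for every pair.
Merge one congruence at a time:
  Start: x ≡ 8 (mod 15).
  Combine with x ≡ 13 (mod 20): gcd(15, 20) = 5; 13 - 8 = 5, which IS divisible by 5, so compatible.
    Write x = 8 + 15·t and substitute into x ≡ 13 (mod 20): 15·t ≡ 13 − 8 = 5 (mod 20).
    Divide the congruence (and modulus) by g = 5: 3·t ≡ 1 (mod 4).
    The inverse of 3 mod 4 is 3 (since 3·3 = 9 = 2·4 + 1), so t ≡ 3·1 = 3 ≡ 3 (mod 4).
    Then x = 8 + 15·3 = 53, valid modulo lcm(15, 20) = 60: x ≡ 53 (mod 60).
  Combine with x ≡ 5 (mod 6): gcd(60, 6) = 6; 5 - 53 = -48, which IS divisible by 6, so compatible.
    Write x = 53 + 60·t and substitute into x ≡ 5 (mod 6): 60·t ≡ 5 − 53 = -48 (mod 6).
    Divide the congruence (and modulus) by g = 6: 10·t ≡ -8 (mod 1).
    Modulo 1 every t works; take t = 0.
    Then x = 53 + 60·0 = 53, valid modulo lcm(60, 6) = 60: x ≡ 53 (mod 60).
Verify: 53 mod 15 = 8, 53 mod 20 = 13, 53 mod 6 = 5.

x ≡ 53 (mod 60).


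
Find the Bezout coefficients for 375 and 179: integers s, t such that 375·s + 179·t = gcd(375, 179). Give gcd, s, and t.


Euclidean algorithm on (375, 179) — divide until remainder is 0:
  375 = 2 · 179 + 17
  179 = 10 · 17 + 9
  17 = 1 · 9 + 8
  9 = 1 · 8 + 1
  8 = 8 · 1 + 0
gcd(375, 179) = 1.
Track Bezout coefficients alongside the remainders: start with r₀ = 375 = a·1 + b·0 (s = 1, t = 0) and r₁ = 179 = a·0 + b·1 (s = 0, t = 1); each new remainder r_{k+1} = r_{k-1} − q_k·r_k inherits s_{k+1} = s_{k-1} − q_k·s_k, t_{k+1} = t_{k-1} − q_k·t_k, so r_k = a·s_k + b·t_k at every step:
  q = 2: r = 17, s = 1 − 2·0 = 1, t = 0 − 2·1 = -2  (check: 375·1 + 179·(-2) = 17)
  q = 10: r = 9, s = 0 − 10·1 = -10, t = 1 − 10·(-2) = 21  (check: 375·(-10) + 179·21 = 9)
  q = 1: r = 8, s = 1 − 1·(-10) = 11, t = -2 − 1·21 = -23  (check: 375·11 + 179·(-23) = 8)
  q = 1: r = 1, s = -10 − 1·11 = -21, t = 21 − 1·(-23) = 44  (check: 375·(-21) + 179·44 = 1)
The row with r = 1 (the gcd) gives the Bezout coefficients s = -21, t = 44.
Result: 375 · (-21) + 179 · (44) = 1.

gcd(375, 179) = 1; s = -21, t = 44 (check: 375·(-21) + 179·44 = 1).


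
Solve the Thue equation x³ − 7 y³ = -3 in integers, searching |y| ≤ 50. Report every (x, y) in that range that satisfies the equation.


The equation is x³ - 7y³ = -3. For fixed y, x³ = 7·y³ − 3, so a solution requires the RHS to be a perfect cube.
Strategy: iterate y from -50 to 50, compute RHS = 7·y³ − 3, and check whether it is a (positive or negative) perfect cube.
Check small values of y:
  y = 0: RHS = -3 is not a perfect cube.
  y = 1: RHS = 4 is not a perfect cube.
  y = -1: RHS = -10 is not a perfect cube.
  y = 2: RHS = 53 is not a perfect cube.
  y = -2: RHS = -59 is not a perfect cube.
  y = 3: RHS = 186 is not a perfect cube.
  y = -3: RHS = -192 is not a perfect cube.
Continuing the search up to |y| = 50 finds no solutions either.
No (x, y) in the scanned range satisfies the equation.

No integer solutions with |y| ≤ 50.
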